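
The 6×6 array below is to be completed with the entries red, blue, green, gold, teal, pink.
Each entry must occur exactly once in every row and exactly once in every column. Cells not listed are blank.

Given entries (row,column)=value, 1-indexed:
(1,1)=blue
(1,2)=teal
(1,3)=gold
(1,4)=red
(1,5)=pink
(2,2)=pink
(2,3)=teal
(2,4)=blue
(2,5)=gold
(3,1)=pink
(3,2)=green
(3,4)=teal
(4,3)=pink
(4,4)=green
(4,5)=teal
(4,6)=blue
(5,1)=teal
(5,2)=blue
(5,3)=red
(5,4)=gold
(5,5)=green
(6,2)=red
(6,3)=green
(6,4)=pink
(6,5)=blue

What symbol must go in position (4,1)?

red

Row 1, column 6: row 1 has {red, blue, gold, teal, pink} and column 6 has {blue}, leaving only green.
Row 2, column 6: row 2 has {blue, gold, teal, pink} and column 6 has {blue, green}, leaving only red.
Row 2, column 1: row 2 has {red, blue, gold, teal, pink} and column 1 has {blue, teal, pink}, leaving only green.
Row 3, column 3: row 3 has {green, teal, pink} and column 3 has {red, green, gold, teal, pink}, leaving only blue.
Row 3, column 5: row 3 has {blue, green, teal, pink} and column 5 has {blue, green, gold, teal, pink}, leaving only red.
Row 3, column 6: row 3 has {red, blue, green, teal, pink} and column 6 has {red, blue, green}, leaving only gold.
Row 4, column 2: row 4 has {blue, green, teal, pink} and column 2 has {red, blue, green, teal, pink}, leaving only gold.
Row 4 already has {blue, green, gold, teal, pink} and column 1 already has {blue, green, teal, pink}, so row 4, column 1 must be red.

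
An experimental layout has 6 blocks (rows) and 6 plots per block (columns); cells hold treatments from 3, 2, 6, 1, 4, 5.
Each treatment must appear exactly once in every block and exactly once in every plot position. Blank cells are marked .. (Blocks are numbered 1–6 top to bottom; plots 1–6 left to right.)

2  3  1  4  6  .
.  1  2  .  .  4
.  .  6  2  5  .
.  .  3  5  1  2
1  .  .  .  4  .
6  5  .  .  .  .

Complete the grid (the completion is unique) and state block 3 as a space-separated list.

3 4 6 2 5 1

Block 3, plot 2: block 3 has {2, 6, 5} and plot 2 has {3, 1, 5}, leaving only 4.
Block 3, plot 1: block 3 has {2, 6, 4, 5} and plot 1 has {2, 6, 1}, leaving only 3.
Block 3, plot 6: block 3 has {3, 2, 6, 4, 5} and plot 6 has {2, 4}, leaving only 1.
So block 3 reads: 3 4 6 2 5 1.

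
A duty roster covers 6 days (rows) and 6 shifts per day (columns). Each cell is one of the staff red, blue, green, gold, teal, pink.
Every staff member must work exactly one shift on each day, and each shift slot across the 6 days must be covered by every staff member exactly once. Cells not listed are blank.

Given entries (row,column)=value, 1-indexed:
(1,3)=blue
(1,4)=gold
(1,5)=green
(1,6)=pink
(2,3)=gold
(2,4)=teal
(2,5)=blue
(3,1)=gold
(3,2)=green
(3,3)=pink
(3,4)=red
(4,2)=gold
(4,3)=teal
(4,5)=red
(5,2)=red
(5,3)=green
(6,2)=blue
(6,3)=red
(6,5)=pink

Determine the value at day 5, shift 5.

Day 1, shift 2: day 1 has {blue, green, gold, pink} and shift 2 has {red, blue, green, gold}, leaving only teal.
Day 1, shift 1: day 1 has {blue, green, gold, teal, pink} and shift 1 has {gold}, leaving only red.
Day 2, shift 2: day 2 has {blue, gold, teal} and shift 2 has {red, blue, green, gold, teal}, leaving only pink.
Day 2, shift 1: day 2 has {blue, gold, teal, pink} and shift 1 has {red, gold}, leaving only green.
Day 2, shift 6: day 2 has {blue, green, gold, teal, pink} and shift 6 has {pink}, leaving only red.
Day 3, shift 5: day 3 has {red, green, gold, pink} and shift 5 has {red, blue, green, pink}, leaving only teal.
Day 5 already has {red, green} and shift 5 already has {red, blue, green, teal, pink}, so day 5, shift 5 must be gold.

gold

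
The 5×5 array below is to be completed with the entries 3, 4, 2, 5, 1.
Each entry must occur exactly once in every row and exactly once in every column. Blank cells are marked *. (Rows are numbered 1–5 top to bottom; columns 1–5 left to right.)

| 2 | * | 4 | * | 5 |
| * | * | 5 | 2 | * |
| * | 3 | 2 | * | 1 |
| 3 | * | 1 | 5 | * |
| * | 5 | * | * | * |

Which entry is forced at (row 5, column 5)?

Row 1, column 2: row 1 has {4, 2, 5} and column 2 has {3, 5}, leaving only 1.
Row 1, column 4: row 1 has {4, 2, 5, 1} and column 4 has {2, 5}, leaving only 3.
Row 2, column 2: row 2 has {2, 5} and column 2 has {3, 5, 1}, leaving only 4.
Row 2, column 1: row 2 has {4, 2, 5} and column 1 has {3, 2}, leaving only 1.
Row 2, column 5: row 2 has {4, 2, 5, 1} and column 5 has {5, 1}, leaving only 3.
Row 3, column 4: row 3 has {3, 2, 1} and column 4 has {3, 2, 5}, leaving only 4.
Row 3, column 1: row 3 has {3, 4, 2, 1} and column 1 has {3, 2, 1}, leaving only 5.
Row 4, column 2: row 4 has {3, 5, 1} and column 2 has {3, 4, 5, 1}, leaving only 2.
Row 4, column 5: row 4 has {3, 2, 5, 1} and column 5 has {3, 5, 1}, leaving only 4.
Row 5 already has {5} and column 5 already has {3, 4, 5, 1}, so row 5, column 5 must be 2.

2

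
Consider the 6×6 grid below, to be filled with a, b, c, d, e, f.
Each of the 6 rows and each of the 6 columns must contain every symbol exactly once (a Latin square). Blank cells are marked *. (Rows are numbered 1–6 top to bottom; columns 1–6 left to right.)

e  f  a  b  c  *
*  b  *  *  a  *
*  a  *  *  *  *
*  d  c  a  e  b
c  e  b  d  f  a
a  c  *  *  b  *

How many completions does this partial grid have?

4

Row 1, column 6: eliminating its row and column leaves {d}.
Row 2, column 1: eliminating its row and column leaves {d, f}.
Row 2, column 3: eliminating its row and column leaves {d, e, f}.
Row 2, column 4: eliminating its row and column leaves {c, e, f}.
Row 2, column 6: eliminating its row and column leaves {c, d, e, f}.
Row 3, column 1: eliminating its row and column leaves {b, d, f}.
Row 3, column 3: eliminating its row and column leaves {d, e, f}.
Row 3, column 4: eliminating its row and column leaves {c, e, f}.
Row 3, column 5: eliminating its row and column leaves {d}.
Row 3, column 6: eliminating its row and column leaves {c, d, e, f}.
Row 4, column 1: eliminating its row and column leaves {f}.
Row 6, column 3: eliminating its row and column leaves {d, e, f}.
Row 6, column 4: eliminating its row and column leaves {e, f}.
Row 6, column 6: eliminating its row and column leaves {d, e, f}.
Enumerating the assignments across these blanks that avoid any row or column repeat gives 4 completions.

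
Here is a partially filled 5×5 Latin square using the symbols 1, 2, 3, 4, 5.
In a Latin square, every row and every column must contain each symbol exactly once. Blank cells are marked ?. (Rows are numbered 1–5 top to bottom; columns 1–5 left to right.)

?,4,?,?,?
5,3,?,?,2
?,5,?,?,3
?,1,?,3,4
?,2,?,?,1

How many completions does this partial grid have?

Row 1, column 1: eliminating its row and column leaves {1, 2, 3}.
Row 1, column 3: eliminating its row and column leaves {1, 2, 3, 5}.
Row 1, column 4: eliminating its row and column leaves {1, 2, 5}.
Row 1, column 5: eliminating its row and column leaves {5}.
Row 2, column 3: eliminating its row and column leaves {1, 4}.
Row 2, column 4: eliminating its row and column leaves {1, 4}.
Row 3, column 1: eliminating its row and column leaves {1, 2, 4}.
Row 3, column 3: eliminating its row and column leaves {1, 2, 4}.
Row 3, column 4: eliminating its row and column leaves {1, 2, 4}.
Row 4, column 1: eliminating its row and column leaves {2}.
Row 4, column 3: eliminating its row and column leaves {2, 5}.
Row 5, column 1: eliminating its row and column leaves {3, 4}.
Row 5, column 3: eliminating its row and column leaves {3, 4, 5}.
Row 5, column 4: eliminating its row and column leaves {4, 5}.
Enumerating the assignments across these blanks that avoid any row or column repeat gives 3 completions.

3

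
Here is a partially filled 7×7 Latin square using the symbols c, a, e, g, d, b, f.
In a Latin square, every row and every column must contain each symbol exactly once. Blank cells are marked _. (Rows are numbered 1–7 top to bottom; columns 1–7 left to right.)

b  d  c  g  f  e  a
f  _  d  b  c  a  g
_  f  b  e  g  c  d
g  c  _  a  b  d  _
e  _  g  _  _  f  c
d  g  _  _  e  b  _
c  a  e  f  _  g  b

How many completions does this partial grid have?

1

Row 2, column 2: eliminating its row and column leaves {e}.
Row 3, column 1: eliminating its row and column leaves {a}.
Row 4, column 3: eliminating its row and column leaves {f}.
Row 4, column 7: eliminating its row and column leaves {e, f}.
Row 5, column 2: eliminating its row and column leaves {b}.
Row 5, column 4: eliminating its row and column leaves {d}.
Row 5, column 5: eliminating its row and column leaves {a, d}.
Row 6, column 3: eliminating its row and column leaves {a, f}.
Row 6, column 4: eliminating its row and column leaves {c}.
Row 6, column 7: eliminating its row and column leaves {f}.
Row 7, column 5: eliminating its row and column leaves {d}.
Only one assignment across all blanks avoids any row or column repeat, giving 1 completion.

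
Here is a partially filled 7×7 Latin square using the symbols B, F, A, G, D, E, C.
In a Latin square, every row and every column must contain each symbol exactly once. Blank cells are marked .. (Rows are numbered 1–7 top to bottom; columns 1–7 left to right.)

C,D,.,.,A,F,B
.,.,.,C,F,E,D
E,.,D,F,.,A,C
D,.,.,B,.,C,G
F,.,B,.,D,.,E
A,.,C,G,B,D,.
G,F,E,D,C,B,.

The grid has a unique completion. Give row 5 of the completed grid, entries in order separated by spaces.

F C B A D G E

Row 5, column 4: row 5 has {B, F, D, E} and column 4 has {B, F, G, D, C}, leaving only A.
Row 5, column 6: row 5 has {B, F, A, D, E} and column 6 has {B, F, A, D, E, C}, leaving only G.
Row 5, column 2: row 5 has {B, F, A, G, D, E} and column 2 has {F, D}, leaving only C.
So row 5 reads: F C B A D G E.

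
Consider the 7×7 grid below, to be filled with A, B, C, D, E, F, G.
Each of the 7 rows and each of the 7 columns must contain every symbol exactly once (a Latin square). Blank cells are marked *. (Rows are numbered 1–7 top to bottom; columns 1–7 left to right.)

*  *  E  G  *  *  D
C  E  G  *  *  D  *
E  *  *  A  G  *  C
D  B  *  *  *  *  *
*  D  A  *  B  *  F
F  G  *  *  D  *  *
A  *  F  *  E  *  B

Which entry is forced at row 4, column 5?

A

Row 1, column 1: row 1 has {D, E, G} and column 1 has {A, C, D, E, F}, leaving only B.
Row 2, column 7: row 2 has {C, D, E, G} and column 7 has {B, C, D, F}, leaving only A.
Row 2, column 5: row 2 has {A, C, D, E, G} and column 5 has {B, D, E, G}, leaving only F.
Row 2, column 4: row 2 has {A, C, D, E, F, G} and column 4 has {A, G}, leaving only B.
Row 3, column 2: row 3 has {A, C, E, G} and column 2 has {B, D, E, G}, leaving only F.
Row 3, column 6: row 3 has {A, C, E, F, G} and column 6 has {D}, leaving only B.
Row 3, column 3: row 3 has {A, B, C, E, F, G} and column 3 has {A, E, F, G}, leaving only D.
Row 4, column 3: row 4 has {B, D} and column 3 has {A, D, E, F, G}, leaving only C.
Row 4 already has {B, C, D} and column 5 already has {B, D, E, F, G}, so row 4, column 5 must be A.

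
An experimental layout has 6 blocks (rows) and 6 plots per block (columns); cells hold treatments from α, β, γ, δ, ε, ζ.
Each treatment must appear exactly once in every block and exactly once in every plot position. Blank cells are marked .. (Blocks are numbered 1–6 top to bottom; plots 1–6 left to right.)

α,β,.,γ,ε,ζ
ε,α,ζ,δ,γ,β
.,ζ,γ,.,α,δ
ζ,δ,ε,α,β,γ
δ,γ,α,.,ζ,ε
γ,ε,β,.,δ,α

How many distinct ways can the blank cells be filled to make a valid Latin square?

Block 1, plot 3: eliminating its block and plot leaves {δ}.
Block 3, plot 1: eliminating its block and plot leaves {β}.
Block 3, plot 4: eliminating its block and plot leaves {β, ε}.
Block 5, plot 4: eliminating its block and plot leaves {β}.
Block 6, plot 4: eliminating its block and plot leaves {ζ}.
Only one assignment across all blanks avoids any block or plot repeat, giving 1 completion.

1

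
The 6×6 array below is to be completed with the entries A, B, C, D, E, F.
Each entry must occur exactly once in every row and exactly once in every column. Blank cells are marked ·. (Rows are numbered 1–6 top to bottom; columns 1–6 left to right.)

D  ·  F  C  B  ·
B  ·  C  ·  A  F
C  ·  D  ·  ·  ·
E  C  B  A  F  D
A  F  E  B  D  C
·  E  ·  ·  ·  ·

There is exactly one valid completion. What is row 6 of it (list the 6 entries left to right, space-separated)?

F E A D C B

Row 6, column 1: row 6 has {E} and column 1 has {A, B, C, D, E}, leaving only F.
Row 6, column 3: row 6 has {E, F} and column 3 has {B, C, D, E, F}, leaving only A.
Row 6, column 4: row 6 has {A, E, F} and column 4 has {A, B, C}, leaving only D.
Row 6, column 5: row 6 has {A, D, E, F} and column 5 has {A, B, D, F}, leaving only C.
Row 6, column 6: row 6 has {A, C, D, E, F} and column 6 has {C, D, F}, leaving only B.
So row 6 reads: F E A D C B.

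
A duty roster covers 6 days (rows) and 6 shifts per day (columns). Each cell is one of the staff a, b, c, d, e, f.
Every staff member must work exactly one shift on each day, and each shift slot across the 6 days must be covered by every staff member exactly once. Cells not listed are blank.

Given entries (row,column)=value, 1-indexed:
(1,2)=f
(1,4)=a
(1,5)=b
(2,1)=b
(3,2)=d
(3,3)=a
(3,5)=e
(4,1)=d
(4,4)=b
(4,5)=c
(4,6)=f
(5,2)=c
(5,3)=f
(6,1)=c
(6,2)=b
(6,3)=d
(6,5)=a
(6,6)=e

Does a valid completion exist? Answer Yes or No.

No

Day 1, shift 1: day 1 has {a, b, f} and shift 1 has {b, c, d}, so it must be e.
Day 1, shift 3: day 1 has {a, b, e, f} and shift 3 has {a, d, f}, so it must be c.
Day 1, shift 6: day 1 has {a, b, c, e, f} and shift 6 has {e, f}, so it must be d.
Day 2, shift 3: day 2 has {b} and shift 3 has {a, c, d, f}, so it must be e.
Now day 4, shift 3: day 4 together with shift 3 already contain {a, b, c, d, e, f} — every symbol — so nothing can go there. The grid has no valid completion.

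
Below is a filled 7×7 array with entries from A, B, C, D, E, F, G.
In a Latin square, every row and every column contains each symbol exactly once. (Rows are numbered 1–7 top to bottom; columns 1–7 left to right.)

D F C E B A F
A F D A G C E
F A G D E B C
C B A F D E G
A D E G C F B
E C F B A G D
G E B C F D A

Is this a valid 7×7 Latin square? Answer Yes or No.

Row 1 contains F twice (at columns 2 and 7); row 2 is also not a permutation.

No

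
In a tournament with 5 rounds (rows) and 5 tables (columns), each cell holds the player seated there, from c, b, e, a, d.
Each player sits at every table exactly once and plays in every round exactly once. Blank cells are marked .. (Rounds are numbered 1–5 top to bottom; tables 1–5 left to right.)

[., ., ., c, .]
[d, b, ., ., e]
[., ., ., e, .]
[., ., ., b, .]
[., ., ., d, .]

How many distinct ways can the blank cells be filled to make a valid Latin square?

Round 1, table 1: eliminating its round and table leaves {b, e, a}.
Round 1, table 2: eliminating its round and table leaves {e, a, d}.
Round 1, table 3: eliminating its round and table leaves {b, e, a, d}.
Round 1, table 5: eliminating its round and table leaves {b, a, d}.
Round 2, table 3: eliminating its round and table leaves {c, a}.
Round 2, table 4: eliminating its round and table leaves {a}.
Round 3, table 1: eliminating its round and table leaves {c, b, a}.
Round 3, table 2: eliminating its round and table leaves {c, a, d}.
Round 3, table 3: eliminating its round and table leaves {c, b, a, d}.
Round 3, table 5: eliminating its round and table leaves {c, b, a, d}.
Round 4, table 1: eliminating its round and table leaves {c, e, a}.
Round 4, table 2: eliminating its round and table leaves {c, e, a, d}.
Round 4, table 3: eliminating its round and table leaves {c, e, a, d}.
Round 4, table 5: eliminating its round and table leaves {c, a, d}.
Round 5, table 1: eliminating its round and table leaves {c, b, e, a}.
Round 5, table 2: eliminating its round and table leaves {c, e, a}.
Round 5, table 3: eliminating its round and table leaves {c, b, e, a}.
Round 5, table 5: eliminating its round and table leaves {c, b, a}.
Enumerating the assignments across these blanks that avoid any round or table repeat gives 56 completions.

56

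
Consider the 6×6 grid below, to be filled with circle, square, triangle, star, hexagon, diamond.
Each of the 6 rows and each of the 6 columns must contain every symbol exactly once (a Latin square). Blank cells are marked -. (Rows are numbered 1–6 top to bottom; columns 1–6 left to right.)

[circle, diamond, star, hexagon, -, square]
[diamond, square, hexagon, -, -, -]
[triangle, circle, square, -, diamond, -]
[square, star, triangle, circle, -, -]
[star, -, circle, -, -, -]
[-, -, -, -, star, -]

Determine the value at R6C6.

Row 1, column 5: row 1 has {circle, square, star, hexagon, diamond} and column 5 has {star, diamond}, leaving only triangle.
Row 2, column 5: row 2 has {square, hexagon, diamond} and column 5 has {triangle, star, diamond}, leaving only circle.
Row 3, column 4: row 3 has {circle, square, triangle, diamond} and column 4 has {circle, hexagon}, leaving only star.
Row 2, column 4: row 2 has {circle, square, hexagon, diamond} and column 4 has {circle, star, hexagon}, leaving only triangle.
Row 2, column 6: row 2 has {circle, square, triangle, hexagon, diamond} and column 6 has {square}, leaving only star.
Row 3, column 6: row 3 has {circle, square, triangle, star, diamond} and column 6 has {square, star}, leaving only hexagon.
Row 4, column 5: row 4 has {circle, square, triangle, star} and column 5 has {circle, triangle, star, diamond}, leaving only hexagon.
Row 4, column 6: row 4 has {circle, square, triangle, star, hexagon} and column 6 has {square, star, hexagon}, leaving only diamond.
Row 5, column 5: row 5 has {circle, star} and column 5 has {circle, triangle, star, hexagon, diamond}, leaving only square.
Row 5, column 4: row 5 has {circle, square, star} and column 4 has {circle, triangle, star, hexagon}, leaving only diamond.
Row 5, column 6: row 5 has {circle, square, star, diamond} and column 6 has {square, star, hexagon, diamond}, leaving only triangle.
Row 6 already has {star} and column 6 already has {square, triangle, star, hexagon, diamond}, so row 6, column 6 must be circle.

circle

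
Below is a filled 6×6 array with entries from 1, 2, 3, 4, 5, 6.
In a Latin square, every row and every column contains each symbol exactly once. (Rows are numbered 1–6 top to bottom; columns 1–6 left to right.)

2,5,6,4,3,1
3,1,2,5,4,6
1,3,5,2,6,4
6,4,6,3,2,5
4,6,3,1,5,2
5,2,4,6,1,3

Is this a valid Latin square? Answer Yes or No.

Column 3 contains 6 twice (at rows 1 and 4), so it is not a permutation.

No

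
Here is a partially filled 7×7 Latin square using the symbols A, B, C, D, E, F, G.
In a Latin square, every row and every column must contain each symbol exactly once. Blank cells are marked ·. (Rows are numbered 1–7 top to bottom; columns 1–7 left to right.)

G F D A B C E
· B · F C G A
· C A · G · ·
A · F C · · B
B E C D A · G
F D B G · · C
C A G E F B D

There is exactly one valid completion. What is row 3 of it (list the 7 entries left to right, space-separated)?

E C A B G D F

Row 3, column 4: row 3 has {A, C, G} and column 4 has {A, C, D, E, F, G}, leaving only B.
Row 3, column 7: row 3 has {A, B, C, G} and column 7 has {A, B, C, D, E, G}, leaving only F.
Row 2, column 3: row 2 has {A, B, C, F, G} and column 3 has {A, B, C, D, F, G}, leaving only E.
Row 2, column 1: row 2 has {A, B, C, E, F, G} and column 1 has {A, B, C, F, G}, leaving only D.
Row 3, column 1: row 3 has {A, B, C, F, G} and column 1 has {A, B, C, D, F, G}, leaving only E.
Row 3, column 6: row 3 has {A, B, C, E, F, G} and column 6 has {B, C, G}, leaving only D.
So row 3 reads: E C A B G D F.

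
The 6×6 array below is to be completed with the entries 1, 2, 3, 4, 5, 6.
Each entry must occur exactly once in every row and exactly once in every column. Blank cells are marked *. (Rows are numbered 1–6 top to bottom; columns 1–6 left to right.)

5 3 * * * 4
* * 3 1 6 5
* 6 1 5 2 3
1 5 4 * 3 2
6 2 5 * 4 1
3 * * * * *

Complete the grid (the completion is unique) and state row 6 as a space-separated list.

3 1 2 4 5 6

Row 6, column 6: row 6 has {3} and column 6 has {1, 2, 3, 4, 5}, leaving only 6.
Row 6, column 3: row 6 has {3, 6} and column 3 has {1, 3, 4, 5}, leaving only 2.
Row 6, column 4: row 6 has {2, 3, 6} and column 4 has {1, 5}, leaving only 4.
Row 6, column 2: row 6 has {2, 3, 4, 6} and column 2 has {2, 3, 5, 6}, leaving only 1.
Row 6, column 5: row 6 has {1, 2, 3, 4, 6} and column 5 has {2, 3, 4, 6}, leaving only 5.
So row 6 reads: 3 1 2 4 5 6.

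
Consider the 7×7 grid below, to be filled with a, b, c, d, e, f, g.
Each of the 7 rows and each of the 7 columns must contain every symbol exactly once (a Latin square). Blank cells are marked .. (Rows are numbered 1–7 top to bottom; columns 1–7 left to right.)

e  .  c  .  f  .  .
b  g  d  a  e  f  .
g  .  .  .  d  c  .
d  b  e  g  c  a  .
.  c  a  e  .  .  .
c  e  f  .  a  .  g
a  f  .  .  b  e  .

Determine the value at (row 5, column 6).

Row 2, column 7: row 2 has {a, b, d, e, f, g} and column 7 has {g}, leaving only c.
Row 3, column 2: row 3 has {c, d, g} and column 2 has {b, c, e, f, g}, leaving only a.
Row 1, column 2: row 1 has {c, e, f} and column 2 has {a, b, c, e, f, g}, leaving only d.
Row 1, column 4: row 1 has {c, d, e, f} and column 4 has {a, e, g}, leaving only b.
Row 1, column 6: row 1 has {b, c, d, e, f} and column 6 has {a, c, e, f}, leaving only g.
Row 1, column 7: row 1 has {b, c, d, e, f, g} and column 7 has {c, g}, leaving only a.
Row 3, column 3: row 3 has {a, c, d, g} and column 3 has {a, c, d, e, f}, leaving only b.
Row 3, column 4: row 3 has {a, b, c, d, g} and column 4 has {a, b, e, g}, leaving only f.
Row 3, column 7: row 3 has {a, b, c, d, f, g} and column 7 has {a, c, g}, leaving only e.
Row 4, column 7: row 4 has {a, b, c, d, e, g} and column 7 has {a, c, e, g}, leaving only f.
Row 5, column 1: row 5 has {a, c, e} and column 1 has {a, b, c, d, e, g}, leaving only f.
Row 5, column 5: row 5 has {a, c, e, f} and column 5 has {a, b, c, d, e, f}, leaving only g.
Row 6, column 4: row 6 has {a, c, e, f, g} and column 4 has {a, b, e, f, g}, leaving only d.
Row 6, column 6: row 6 has {a, c, d, e, f, g} and column 6 has {a, c, e, f, g}, leaving only b.
Row 5 already has {a, c, e, f, g} and column 6 already has {a, b, c, e, f, g}, so row 5, column 6 must be d.

d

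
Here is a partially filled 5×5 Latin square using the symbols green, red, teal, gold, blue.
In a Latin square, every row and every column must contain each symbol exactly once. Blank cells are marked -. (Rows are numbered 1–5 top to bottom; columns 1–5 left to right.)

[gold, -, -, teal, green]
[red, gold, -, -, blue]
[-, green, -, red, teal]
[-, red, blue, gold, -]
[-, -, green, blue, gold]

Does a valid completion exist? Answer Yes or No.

Row 4, column 5: row 4 together with column 5 already contain {green, red, teal, gold, blue} — every symbol — so nothing can go there. The grid has no valid completion.

No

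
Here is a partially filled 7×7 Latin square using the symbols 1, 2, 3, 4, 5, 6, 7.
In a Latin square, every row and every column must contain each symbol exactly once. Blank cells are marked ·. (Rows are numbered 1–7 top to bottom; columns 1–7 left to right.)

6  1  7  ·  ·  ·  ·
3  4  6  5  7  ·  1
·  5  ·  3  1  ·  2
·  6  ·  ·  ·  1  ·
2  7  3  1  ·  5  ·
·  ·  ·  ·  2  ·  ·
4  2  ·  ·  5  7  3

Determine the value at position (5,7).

Row 2, column 6: row 2 has {1, 3, 4, 5, 6, 7} and column 6 has {1, 5, 7}, leaving only 2.
Row 3, column 1: row 3 has {1, 2, 3, 5} and column 1 has {2, 3, 4, 6}, leaving only 7.
Row 3, column 3: row 3 has {1, 2, 3, 5, 7} and column 3 has {3, 6, 7}, leaving only 4.
Row 3, column 6: row 3 has {1, 2, 3, 4, 5, 7} and column 6 has {1, 2, 5, 7}, leaving only 6.
Row 4, column 1: row 4 has {1, 6} and column 1 has {2, 3, 4, 6, 7}, leaving only 5.
Row 4, column 3: row 4 has {1, 5, 6} and column 3 has {3, 4, 6, 7}, leaving only 2.
Row 6, column 1: row 6 has {2} and column 1 has {2, 3, 4, 5, 6, 7}, leaving only 1.
Row 6, column 2: row 6 has {1, 2} and column 2 has {1, 2, 4, 5, 6, 7}, leaving only 3.
Row 6, column 3: row 6 has {1, 2, 3} and column 3 has {2, 3, 4, 6, 7}, leaving only 5.
Row 6, column 6: row 6 has {1, 2, 3, 5} and column 6 has {1, 2, 5, 6, 7}, leaving only 4.
Row 1, column 6: row 1 has {1, 6, 7} and column 6 has {1, 2, 4, 5, 6, 7}, leaving only 3.
Row 1, column 5: row 1 has {1, 3, 6, 7} and column 5 has {1, 2, 5, 7}, leaving only 4.
Row 1, column 4: row 1 has {1, 3, 4, 6, 7} and column 4 has {1, 3, 5}, leaving only 2.
Row 1, column 7: row 1 has {1, 2, 3, 4, 6, 7} and column 7 has {1, 2, 3}, leaving only 5.
Row 4, column 5: row 4 has {1, 2, 5, 6} and column 5 has {1, 2, 4, 5, 7}, leaving only 3.
Row 5, column 5: row 5 has {1, 2, 3, 5, 7} and column 5 has {1, 2, 3, 4, 5, 7}, leaving only 6.
Row 5 already has {1, 2, 3, 5, 6, 7} and column 7 already has {1, 2, 3, 5}, so row 5, column 7 must be 4.

4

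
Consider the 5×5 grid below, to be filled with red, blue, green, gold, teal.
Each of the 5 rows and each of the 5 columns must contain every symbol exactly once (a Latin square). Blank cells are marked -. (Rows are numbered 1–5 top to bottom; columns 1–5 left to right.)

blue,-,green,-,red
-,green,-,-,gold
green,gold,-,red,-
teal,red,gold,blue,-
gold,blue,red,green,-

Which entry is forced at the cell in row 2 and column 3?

blue

Row 1, column 2: row 1 has {red, blue, green} and column 2 has {red, blue, green, gold}, leaving only teal.
Row 1, column 4: row 1 has {red, blue, green, teal} and column 4 has {red, blue, green}, leaving only gold.
Row 2, column 1: row 2 has {green, gold} and column 1 has {blue, green, gold, teal}, leaving only red.
Row 2, column 4: row 2 has {red, green, gold} and column 4 has {red, blue, green, gold}, leaving only teal.
Row 2 already has {red, green, gold, teal} and column 3 already has {red, green, gold}, so row 2, column 3 must be blue.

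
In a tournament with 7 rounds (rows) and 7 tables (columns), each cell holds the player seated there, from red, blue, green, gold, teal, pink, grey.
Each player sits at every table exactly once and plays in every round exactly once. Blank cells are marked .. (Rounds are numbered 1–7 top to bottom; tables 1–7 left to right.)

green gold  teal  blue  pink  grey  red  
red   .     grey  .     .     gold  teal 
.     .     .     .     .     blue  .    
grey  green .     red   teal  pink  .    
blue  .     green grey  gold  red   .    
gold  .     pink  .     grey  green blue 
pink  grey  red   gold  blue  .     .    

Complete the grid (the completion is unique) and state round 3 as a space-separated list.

teal pink gold green red blue grey

Round 3, table 1: round 3 has {blue} and table 1 has {red, blue, green, gold, pink, grey}, leaving only teal.
Round 3, table 3: round 3 has {blue, teal} and table 3 has {red, green, teal, pink, grey}, leaving only gold.
Round 2, table 5: round 2 has {red, gold, teal, grey} and table 5 has {blue, gold, teal, pink, grey}, leaving only green.
Round 3, table 5: round 3 has {blue, gold, teal} and table 5 has {blue, green, gold, teal, pink, grey}, leaving only red.
Round 3, table 2: round 3 has {red, blue, gold, teal} and table 2 has {green, gold, grey}, leaving only pink.
Round 3, table 4: round 3 has {red, blue, gold, teal, pink} and table 4 has {red, blue, gold, grey}, leaving only green.
Round 3, table 7: round 3 has {red, blue, green, gold, teal, pink} and table 7 has {red, blue, teal}, leaving only grey.
So round 3 reads: teal pink gold green red blue grey.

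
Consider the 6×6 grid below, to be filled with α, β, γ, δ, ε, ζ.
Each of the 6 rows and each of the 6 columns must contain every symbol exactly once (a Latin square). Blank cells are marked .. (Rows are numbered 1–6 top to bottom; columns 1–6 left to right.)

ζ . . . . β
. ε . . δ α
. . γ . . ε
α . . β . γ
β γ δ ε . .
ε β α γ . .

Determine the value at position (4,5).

Row 1, column 3: row 1 has {β, ζ} and column 3 has {α, γ, δ}, leaving only ε.
Row 2, column 1: row 2 has {α, δ, ε} and column 1 has {α, β, ε, ζ}, leaving only γ.
Row 2, column 4: row 2 has {α, γ, δ, ε} and column 4 has {β, γ, ε}, leaving only ζ.
Row 2, column 3: row 2 has {α, γ, δ, ε, ζ} and column 3 has {α, γ, δ, ε}, leaving only β.
Row 3, column 1: row 3 has {γ, ε} and column 1 has {α, β, γ, ε, ζ}, leaving only δ.
Row 3, column 4: row 3 has {γ, δ, ε} and column 4 has {β, γ, ε, ζ}, leaving only α.
Row 1, column 4: row 1 has {β, ε, ζ} and column 4 has {α, β, γ, ε, ζ}, leaving only δ.
Row 1, column 2: row 1 has {β, δ, ε, ζ} and column 2 has {β, γ, ε}, leaving only α.
Row 1, column 5: row 1 has {α, β, δ, ε, ζ} and column 5 has {δ}, leaving only γ.
Row 3, column 2: row 3 has {α, γ, δ, ε} and column 2 has {α, β, γ, ε}, leaving only ζ.
Row 3, column 5: row 3 has {α, γ, δ, ε, ζ} and column 5 has {γ, δ}, leaving only β.
Row 4, column 2: row 4 has {α, β, γ} and column 2 has {α, β, γ, ε, ζ}, leaving only δ.
Row 4, column 3: row 4 has {α, β, γ, δ} and column 3 has {α, β, γ, δ, ε}, leaving only ζ.
Row 4 already has {α, β, γ, δ, ζ} and column 5 already has {β, γ, δ}, so row 4, column 5 must be ε.

ε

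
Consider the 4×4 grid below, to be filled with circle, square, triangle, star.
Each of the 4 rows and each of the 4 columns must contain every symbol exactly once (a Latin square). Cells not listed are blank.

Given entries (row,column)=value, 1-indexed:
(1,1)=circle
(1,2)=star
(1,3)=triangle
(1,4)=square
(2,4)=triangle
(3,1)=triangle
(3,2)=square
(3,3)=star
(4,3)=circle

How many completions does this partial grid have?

1

Row 2, column 1: eliminating its row and column leaves {square, star}.
Row 2, column 2: eliminating its row and column leaves {circle}.
Row 2, column 3: eliminating its row and column leaves {square}.
Row 3, column 4: eliminating its row and column leaves {circle}.
Row 4, column 1: eliminating its row and column leaves {square, star}.
Row 4, column 2: eliminating its row and column leaves {triangle}.
Row 4, column 4: eliminating its row and column leaves {star}.
Only one assignment across all blanks avoids any row or column repeat, giving 1 completion.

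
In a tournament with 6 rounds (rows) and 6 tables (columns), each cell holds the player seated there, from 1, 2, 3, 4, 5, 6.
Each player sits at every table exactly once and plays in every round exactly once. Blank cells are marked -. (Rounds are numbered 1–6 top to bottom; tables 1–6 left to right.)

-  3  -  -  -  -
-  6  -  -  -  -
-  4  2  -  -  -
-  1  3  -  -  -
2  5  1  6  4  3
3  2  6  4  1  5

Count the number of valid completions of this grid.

Round 1, table 1: eliminating its round and table leaves {1, 4, 5, 6}.
Round 1, table 3: eliminating its round and table leaves {4, 5}.
Round 1, table 4: eliminating its round and table leaves {1, 2, 5}.
Round 1, table 5: eliminating its round and table leaves {2, 5, 6}.
Round 1, table 6: eliminating its round and table leaves {1, 2, 4, 6}.
Round 2, table 1: eliminating its round and table leaves {1, 4, 5}.
Round 2, table 3: eliminating its round and table leaves {4, 5}.
Round 2, table 4: eliminating its round and table leaves {1, 2, 3, 5}.
Round 2, table 5: eliminating its round and table leaves {2, 3, 5}.
Round 2, table 6: eliminating its round and table leaves {1, 2, 4}.
Round 3, table 1: eliminating its round and table leaves {1, 5, 6}.
Round 3, table 4: eliminating its round and table leaves {1, 3, 5}.
Round 3, table 5: eliminating its round and table leaves {3, 5, 6}.
Round 3, table 6: eliminating its round and table leaves {1, 6}.
Round 4, table 1: eliminating its round and table leaves {4, 5, 6}.
Round 4, table 4: eliminating its round and table leaves {2, 5}.
Round 4, table 5: eliminating its round and table leaves {2, 5, 6}.
Round 4, table 6: eliminating its round and table leaves {2, 4, 6}.
Enumerating the assignments across these blanks that avoid any round or table repeat gives 24 completions.

24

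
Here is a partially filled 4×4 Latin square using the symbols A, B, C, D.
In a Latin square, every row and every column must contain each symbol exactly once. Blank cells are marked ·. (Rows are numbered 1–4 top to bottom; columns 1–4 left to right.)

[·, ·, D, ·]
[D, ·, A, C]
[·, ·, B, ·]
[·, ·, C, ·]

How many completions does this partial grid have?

Row 1, column 1: eliminating its row and column leaves {A, B, C}.
Row 1, column 2: eliminating its row and column leaves {A, B, C}.
Row 1, column 4: eliminating its row and column leaves {A, B}.
Row 2, column 2: eliminating its row and column leaves {B}.
Row 3, column 1: eliminating its row and column leaves {A, C}.
Row 3, column 2: eliminating its row and column leaves {A, C, D}.
Row 3, column 4: eliminating its row and column leaves {A, D}.
Row 4, column 1: eliminating its row and column leaves {A, B}.
Row 4, column 2: eliminating its row and column leaves {A, B, D}.
Row 4, column 4: eliminating its row and column leaves {A, B, D}.
Enumerating the assignments across these blanks that avoid any row or column repeat gives 4 completions.

4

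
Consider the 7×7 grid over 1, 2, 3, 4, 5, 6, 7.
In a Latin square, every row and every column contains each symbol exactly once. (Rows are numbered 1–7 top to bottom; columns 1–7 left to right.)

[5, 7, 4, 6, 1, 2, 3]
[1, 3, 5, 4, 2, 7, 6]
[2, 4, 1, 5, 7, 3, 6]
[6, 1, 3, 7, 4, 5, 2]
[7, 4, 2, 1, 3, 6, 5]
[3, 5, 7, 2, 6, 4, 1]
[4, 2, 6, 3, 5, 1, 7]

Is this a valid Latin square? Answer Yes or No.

Every row is a permutation, but column 7 contains 6 twice (at rows 2 and 3).

No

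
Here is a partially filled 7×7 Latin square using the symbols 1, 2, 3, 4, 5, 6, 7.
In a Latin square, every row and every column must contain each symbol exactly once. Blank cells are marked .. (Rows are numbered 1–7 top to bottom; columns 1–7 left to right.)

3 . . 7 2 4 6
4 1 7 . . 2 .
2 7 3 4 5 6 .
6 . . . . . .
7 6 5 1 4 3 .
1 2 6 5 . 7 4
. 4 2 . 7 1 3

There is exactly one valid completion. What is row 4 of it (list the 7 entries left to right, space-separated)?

Row 4, column 6: row 4 has {6} and column 6 has {1, 2, 3, 4, 6, 7}, leaving only 5.
Row 4, column 2: row 4 has {5, 6} and column 2 has {1, 2, 4, 6, 7}, leaving only 3.
Row 4, column 4: row 4 has {3, 5, 6} and column 4 has {1, 4, 5, 7}, leaving only 2.
Row 4, column 5: row 4 has {2, 3, 5, 6} and column 5 has {2, 4, 5, 7}, leaving only 1.
Row 4, column 3: row 4 has {1, 2, 3, 5, 6} and column 3 has {2, 3, 5, 6, 7}, leaving only 4.
Row 4, column 7: row 4 has {1, 2, 3, 4, 5, 6} and column 7 has {3, 4, 6}, leaving only 7.
So row 4 reads: 6 3 4 2 1 5 7.

6 3 4 2 1 5 7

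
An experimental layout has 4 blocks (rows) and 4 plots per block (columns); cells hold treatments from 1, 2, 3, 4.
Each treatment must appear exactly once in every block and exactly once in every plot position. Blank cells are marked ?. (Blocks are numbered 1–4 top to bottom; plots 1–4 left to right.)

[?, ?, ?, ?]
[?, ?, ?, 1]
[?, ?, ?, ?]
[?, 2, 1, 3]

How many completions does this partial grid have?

8

Block 1, plot 1: eliminating its block and plot leaves {1, 2, 3, 4}.
Block 1, plot 2: eliminating its block and plot leaves {1, 3, 4}.
Block 1, plot 3: eliminating its block and plot leaves {2, 3, 4}.
Block 1, plot 4: eliminating its block and plot leaves {2, 4}.
Block 2, plot 1: eliminating its block and plot leaves {2, 3, 4}.
Block 2, plot 2: eliminating its block and plot leaves {3, 4}.
Block 2, plot 3: eliminating its block and plot leaves {2, 3, 4}.
Block 3, plot 1: eliminating its block and plot leaves {1, 2, 3, 4}.
Block 3, plot 2: eliminating its block and plot leaves {1, 3, 4}.
Block 3, plot 3: eliminating its block and plot leaves {2, 3, 4}.
Block 3, plot 4: eliminating its block and plot leaves {2, 4}.
Block 4, plot 1: eliminating its block and plot leaves {4}.
Enumerating the assignments across these blanks that avoid any block or plot repeat gives 8 completions.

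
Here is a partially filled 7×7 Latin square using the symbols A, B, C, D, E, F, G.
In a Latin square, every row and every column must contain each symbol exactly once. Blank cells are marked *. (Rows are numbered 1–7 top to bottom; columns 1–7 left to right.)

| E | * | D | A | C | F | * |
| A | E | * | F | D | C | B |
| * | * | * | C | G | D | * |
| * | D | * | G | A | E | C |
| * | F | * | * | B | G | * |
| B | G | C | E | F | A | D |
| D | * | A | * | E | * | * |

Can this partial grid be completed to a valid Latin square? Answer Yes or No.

No

Row 1, column 2: row 1 has {A, C, D, E, F} and column 2 has {D, E, F, G}, so it must be B.
Row 1, column 7: row 1 has {A, B, C, D, E, F} and column 7 has {B, C, D}, so it must be G.
Row 2, column 3: row 2 has {A, B, C, D, E, F} and column 3 has {A, C, D}, so it must be G.
Row 3, column 1: row 3 has {C, D, G} and column 1 has {A, B, D, E}, so it must be F.
Now row 4, column 1: row 4 together with column 1 already contain {A, B, C, D, E, F, G} — every symbol — so nothing can go there. The grid has no valid completion.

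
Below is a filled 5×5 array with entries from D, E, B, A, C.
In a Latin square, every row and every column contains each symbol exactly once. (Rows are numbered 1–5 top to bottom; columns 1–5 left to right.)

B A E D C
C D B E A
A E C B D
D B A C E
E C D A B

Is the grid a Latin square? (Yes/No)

Each row is a permutation of the 5 symbols, and so is each column.

Yes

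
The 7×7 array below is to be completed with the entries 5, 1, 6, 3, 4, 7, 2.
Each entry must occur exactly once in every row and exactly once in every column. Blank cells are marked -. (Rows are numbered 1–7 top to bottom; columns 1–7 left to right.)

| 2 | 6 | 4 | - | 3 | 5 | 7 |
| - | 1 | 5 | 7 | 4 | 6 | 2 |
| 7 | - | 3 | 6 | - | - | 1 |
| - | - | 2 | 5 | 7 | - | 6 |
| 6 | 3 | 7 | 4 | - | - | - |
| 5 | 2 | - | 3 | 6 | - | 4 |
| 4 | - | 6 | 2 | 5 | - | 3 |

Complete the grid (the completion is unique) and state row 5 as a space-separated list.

6 3 7 4 1 2 5

Row 5, column 7: row 5 has {6, 3, 4, 7} and column 7 has {1, 6, 3, 4, 7, 2}, leaving only 5.
Row 1, column 4: row 1 has {5, 6, 3, 4, 7, 2} and column 4 has {5, 6, 3, 4, 7, 2}, leaving only 1.
Row 2, column 1: row 2 has {5, 1, 6, 4, 7, 2} and column 1 has {5, 6, 4, 7, 2}, leaving only 3.
Row 3, column 5: row 3 has {1, 6, 3, 7} and column 5 has {5, 6, 3, 4, 7}, leaving only 2.
Row 5, column 5: row 5 has {5, 6, 3, 4, 7} and column 5 has {5, 6, 3, 4, 7, 2}, leaving only 1.
Row 5, column 6: row 5 has {5, 1, 6, 3, 4, 7} and column 6 has {5, 6}, leaving only 2.
So row 5 reads: 6 3 7 4 1 2 5.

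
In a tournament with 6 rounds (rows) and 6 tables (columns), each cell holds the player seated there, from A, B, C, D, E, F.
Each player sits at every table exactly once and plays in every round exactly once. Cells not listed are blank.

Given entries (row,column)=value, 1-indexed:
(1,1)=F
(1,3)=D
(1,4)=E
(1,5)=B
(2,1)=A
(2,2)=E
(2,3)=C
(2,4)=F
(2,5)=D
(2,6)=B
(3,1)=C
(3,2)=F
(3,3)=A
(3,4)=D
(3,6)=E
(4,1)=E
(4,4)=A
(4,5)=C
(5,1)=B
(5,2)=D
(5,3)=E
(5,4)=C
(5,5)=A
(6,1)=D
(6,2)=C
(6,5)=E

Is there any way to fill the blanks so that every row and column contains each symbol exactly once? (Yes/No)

No

Round 3, table 5: round 3 together with table 5 already contain {A, B, C, D, E, F} — every symbol — so nothing can go there. The grid has no valid completion.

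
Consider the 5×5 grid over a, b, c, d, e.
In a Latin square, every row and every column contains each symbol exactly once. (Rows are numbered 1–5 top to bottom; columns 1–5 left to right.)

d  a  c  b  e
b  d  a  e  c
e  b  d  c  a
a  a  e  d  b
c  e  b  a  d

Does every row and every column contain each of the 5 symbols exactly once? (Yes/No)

Row 4 contains a twice (at columns 1 and 2), so it is not a permutation.

No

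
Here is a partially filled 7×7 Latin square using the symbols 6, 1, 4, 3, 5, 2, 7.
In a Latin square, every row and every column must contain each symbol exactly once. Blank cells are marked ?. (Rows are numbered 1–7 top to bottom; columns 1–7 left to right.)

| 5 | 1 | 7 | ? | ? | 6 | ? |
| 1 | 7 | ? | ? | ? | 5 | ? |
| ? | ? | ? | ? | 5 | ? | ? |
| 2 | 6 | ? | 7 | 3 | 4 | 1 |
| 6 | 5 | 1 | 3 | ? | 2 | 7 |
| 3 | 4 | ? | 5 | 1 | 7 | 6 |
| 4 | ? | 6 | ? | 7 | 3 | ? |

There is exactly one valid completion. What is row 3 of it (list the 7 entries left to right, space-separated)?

7 3 4 6 5 1 2

Row 3, column 1: row 3 has {5} and column 1 has {6, 1, 4, 3, 5, 2}, leaving only 7.
Row 3, column 6: row 3 has {5, 7} and column 6 has {6, 4, 3, 5, 2, 7}, leaving only 1.
Row 4, column 3: row 4 has {6, 1, 4, 3, 2, 7} and column 3 has {6, 1, 7}, leaving only 5.
Row 5, column 5: row 5 has {6, 1, 3, 5, 2, 7} and column 5 has {1, 3, 5, 7}, leaving only 4.
Row 1, column 5: row 1 has {6, 1, 5, 7} and column 5 has {1, 4, 3, 5, 7}, leaving only 2.
Row 1, column 4: row 1 has {6, 1, 5, 2, 7} and column 4 has {3, 5, 7}, leaving only 4.
Row 1, column 7: row 1 has {6, 1, 4, 5, 2, 7} and column 7 has {6, 1, 7}, leaving only 3.
Row 2, column 5: row 2 has {1, 5, 7} and column 5 has {1, 4, 3, 5, 2, 7}, leaving only 6.
Row 2, column 4: row 2 has {6, 1, 5, 7} and column 4 has {4, 3, 5, 7}, leaving only 2.
Row 3, column 4: row 3 has {1, 5, 7} and column 4 has {4, 3, 5, 2, 7}, leaving only 6.
Row 2, column 7: row 2 has {6, 1, 5, 2, 7} and column 7 has {6, 1, 3, 7}, leaving only 4.
Row 3, column 7: row 3 has {6, 1, 5, 7} and column 7 has {6, 1, 4, 3, 7}, leaving only 2.
Row 3, column 2: row 3 has {6, 1, 5, 2, 7} and column 2 has {6, 1, 4, 5, 7}, leaving only 3.
Row 3, column 3: row 3 has {6, 1, 3, 5, 2, 7} and column 3 has {6, 1, 5, 7}, leaving only 4.
So row 3 reads: 7 3 4 6 5 1 2.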